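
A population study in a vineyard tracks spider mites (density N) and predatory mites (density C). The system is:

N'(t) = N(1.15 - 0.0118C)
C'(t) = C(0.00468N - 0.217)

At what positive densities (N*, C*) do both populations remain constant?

N* ≈ 46.4, C* ≈ 97.5

Set dC/dt = 0 with C > 0: 0.00468N - 0.217 = 0, so N* = 0.217/0.00468 = 46.4.
Set dN/dt = 0 with N > 0: 1.15 - 0.0118C = 0, so C* = 1.15/0.0118 = 97.5.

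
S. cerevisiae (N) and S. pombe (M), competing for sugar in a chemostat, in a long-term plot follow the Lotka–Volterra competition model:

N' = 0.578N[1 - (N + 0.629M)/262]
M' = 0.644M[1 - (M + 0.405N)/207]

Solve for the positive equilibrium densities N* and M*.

Setting both brackets to zero gives the nullclines N + 0.629M = 262 and 0.405N + M = 207.
Substituting M = 207 - 0.405N into the first: N(1 - 0.629·0.405) = 262 - 0.629·207.
So N* = 132/0.745 = 177, and then M* = 207 - 0.405·177 = 135.

N* ≈ 177, M* ≈ 135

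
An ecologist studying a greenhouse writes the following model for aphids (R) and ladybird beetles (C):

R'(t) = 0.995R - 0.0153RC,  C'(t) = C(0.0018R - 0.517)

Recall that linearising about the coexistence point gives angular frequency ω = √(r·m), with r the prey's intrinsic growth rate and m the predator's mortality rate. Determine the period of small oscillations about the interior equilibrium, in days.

Here r = 0.995 and m = 0.517, so r·m = 0.514.
ω = √0.514 = 0.717 per day, hence T = 2π/ω ≈ 8.76 days.

T ≈ 8.76 days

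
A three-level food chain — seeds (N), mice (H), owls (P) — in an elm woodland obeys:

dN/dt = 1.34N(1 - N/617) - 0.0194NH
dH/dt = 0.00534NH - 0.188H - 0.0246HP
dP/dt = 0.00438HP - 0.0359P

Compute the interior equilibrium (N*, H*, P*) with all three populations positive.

From dP/dt = 0: 0.00438H* = 0.0359, so H* = 8.2.
From dN/dt = 0: 1.34(1 - N*/617) = 0.0194·8.2, giving N* = 617·(1 - 0.119) = 544.
From dH/dt = 0: 0.00534·544 - 0.188 = 0.0246P*, so P* = 2.72/0.0246 = 110.

N* ≈ 544, H* ≈ 8.2, P* ≈ 110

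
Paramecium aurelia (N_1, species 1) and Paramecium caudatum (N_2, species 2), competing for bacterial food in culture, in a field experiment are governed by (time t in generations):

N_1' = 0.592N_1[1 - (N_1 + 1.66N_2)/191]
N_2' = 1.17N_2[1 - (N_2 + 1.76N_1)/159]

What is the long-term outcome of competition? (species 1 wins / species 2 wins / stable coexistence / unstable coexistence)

unstable coexistence (outcome depends on initial conditions)

Compare the nullcline intercepts: K1/α12 = 191/1.66 = 115 < K2 = 159; K2/α21 = 159/1.76 = 90.3 < K1 = 191.
Since both are reversed, neither can invade when rare; the interior point is a saddle.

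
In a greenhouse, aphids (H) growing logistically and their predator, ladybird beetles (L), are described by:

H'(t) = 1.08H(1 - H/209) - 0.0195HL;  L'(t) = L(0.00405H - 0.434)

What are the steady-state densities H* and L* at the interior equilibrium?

H* ≈ 107, L* ≈ 27

From dL/dt = 0 with L > 0: 0.00405H* = 0.434, so H* = 107.
Substitute into dH/dt = 0: 1.08(1 - 107/209) = 0.0195L*.
The bracket is 0.487, giving L* = 0.526/0.0195 = 27.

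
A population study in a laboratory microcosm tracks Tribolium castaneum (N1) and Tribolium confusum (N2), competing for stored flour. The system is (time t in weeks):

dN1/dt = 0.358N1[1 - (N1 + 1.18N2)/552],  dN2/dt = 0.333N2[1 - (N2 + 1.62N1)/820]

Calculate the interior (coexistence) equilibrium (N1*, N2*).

N1* ≈ 456, N2* ≈ 81.4

Setting both brackets to zero gives the nullclines N1 + 1.18N2 = 552 and 1.62N1 + N2 = 820.
Substituting N2 = 820 - 1.62N1 into the first: N1(1 - 1.18·1.62) = 552 - 1.18·820.
So N1* = -416/-0.912 = 456, and then N2* = 820 - 1.62·456 = 81.4.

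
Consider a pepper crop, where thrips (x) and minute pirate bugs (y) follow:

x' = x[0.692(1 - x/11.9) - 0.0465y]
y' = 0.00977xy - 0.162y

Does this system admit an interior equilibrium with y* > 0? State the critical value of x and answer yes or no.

The predator equation gives dy/dt > 0 only when x > 0.162/0.00977 = 16.6.
Without the predator, x → K = 11.9. Since 11.9 < 16.6, the predator cannot invade.

Threshold x = 16.6; K < 16.6, so no, the predator goes extinct.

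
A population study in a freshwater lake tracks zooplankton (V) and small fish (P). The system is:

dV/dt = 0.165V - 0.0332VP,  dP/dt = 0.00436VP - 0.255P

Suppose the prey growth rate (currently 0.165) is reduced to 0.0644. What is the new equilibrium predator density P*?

At the interior fixed point, setting dV/dt = 0 with V > 0 fixes P* = (prey growth rate)/(VP coefficient) — independent of the other coefficients.
With the change, P* = 0.0644/0.0332 = 1.94; it falls from 4.97.

P* ≈ 1.94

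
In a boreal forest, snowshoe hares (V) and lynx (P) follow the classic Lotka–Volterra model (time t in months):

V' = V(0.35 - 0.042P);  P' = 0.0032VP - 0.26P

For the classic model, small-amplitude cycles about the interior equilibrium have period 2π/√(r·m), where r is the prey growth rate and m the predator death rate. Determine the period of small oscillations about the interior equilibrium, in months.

T ≈ 20.8 months

Here r = 0.35 and m = 0.26, so r·m = 0.091.
ω = √0.091 = 0.302 per month, hence T = 2π/ω ≈ 20.8 months.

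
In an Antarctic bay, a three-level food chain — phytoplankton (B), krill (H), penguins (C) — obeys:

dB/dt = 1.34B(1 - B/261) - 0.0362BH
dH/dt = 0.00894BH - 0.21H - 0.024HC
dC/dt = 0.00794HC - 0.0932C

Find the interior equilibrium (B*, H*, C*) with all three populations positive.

From dC/dt = 0: 0.00794H* = 0.0932, so H* = 11.7.
From dB/dt = 0: 1.34(1 - B*/261) = 0.0362·11.7, giving B* = 261·(1 - 0.317) = 178.
From dH/dt = 0: 0.00894·178 - 0.21 = 0.024C*, so C* = 1.38/0.024 = 57.6.

B* ≈ 178, H* ≈ 11.7, C* ≈ 57.6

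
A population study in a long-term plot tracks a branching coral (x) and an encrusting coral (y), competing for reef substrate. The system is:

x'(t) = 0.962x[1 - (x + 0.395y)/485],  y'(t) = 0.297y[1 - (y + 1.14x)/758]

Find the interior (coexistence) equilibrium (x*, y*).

Setting both brackets to zero gives the nullclines x + 0.395y = 485 and 1.14x + y = 758.
Substituting y = 758 - 1.14x into the first: x(1 - 0.395·1.14) = 485 - 0.395·758.
So x* = 186/0.55 = 338, and then y* = 758 - 1.14·338 = 373.

x* ≈ 338, y* ≈ 373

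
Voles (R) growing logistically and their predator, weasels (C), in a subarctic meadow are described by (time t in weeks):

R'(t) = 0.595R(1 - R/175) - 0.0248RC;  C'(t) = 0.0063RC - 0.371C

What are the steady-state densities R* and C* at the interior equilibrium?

R* ≈ 58.9, C* ≈ 15.9

From dC/dt = 0 with C > 0: 0.0063R* = 0.371, so R* = 58.9.
Substitute into dR/dt = 0: 0.595(1 - 58.9/175) = 0.0248C*.
The bracket is 0.663, giving C* = 0.395/0.0248 = 15.9.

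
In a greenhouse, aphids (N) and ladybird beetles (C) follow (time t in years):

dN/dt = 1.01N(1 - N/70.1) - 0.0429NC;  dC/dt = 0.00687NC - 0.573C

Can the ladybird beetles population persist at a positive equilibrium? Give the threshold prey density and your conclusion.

The predator equation gives dC/dt > 0 only when N > 0.573/0.00687 = 83.4.
Without the predator, N → K = 70.1. Since 70.1 < 83.4, the predator cannot invade.

Threshold N = 83.4; K < 83.4, so no, the predator goes extinct.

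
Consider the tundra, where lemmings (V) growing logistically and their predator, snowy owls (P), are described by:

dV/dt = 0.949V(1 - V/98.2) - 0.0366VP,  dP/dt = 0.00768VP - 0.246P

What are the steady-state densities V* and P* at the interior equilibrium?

From dP/dt = 0 with P > 0: 0.00768V* = 0.246, so V* = 32.
Substitute into dV/dt = 0: 0.949(1 - 32/98.2) = 0.0366P*.
The bracket is 0.674, giving P* = 0.639/0.0366 = 17.5.

V* ≈ 32, P* ≈ 17.5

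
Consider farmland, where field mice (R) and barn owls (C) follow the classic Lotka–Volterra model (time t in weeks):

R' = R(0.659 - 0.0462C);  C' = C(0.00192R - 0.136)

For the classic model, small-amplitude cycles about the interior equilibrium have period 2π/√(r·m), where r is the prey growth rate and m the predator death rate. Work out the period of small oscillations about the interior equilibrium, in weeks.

Here r = 0.659 and m = 0.136, so r·m = 0.0896.
ω = √0.0896 = 0.299 per week, hence T = 2π/ω ≈ 21 weeks.

T ≈ 21 weeks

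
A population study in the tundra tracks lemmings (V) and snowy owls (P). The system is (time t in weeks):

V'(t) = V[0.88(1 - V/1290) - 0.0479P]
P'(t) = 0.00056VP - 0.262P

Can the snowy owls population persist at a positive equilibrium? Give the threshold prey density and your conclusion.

The predator equation gives dP/dt > 0 only when V > 0.262/0.00056 = 468.
Without the predator, V → K = 1290. Since 1290 > 468, the predator can invade and persist.

Threshold V = 468; K > 468, so yes, the predator persists.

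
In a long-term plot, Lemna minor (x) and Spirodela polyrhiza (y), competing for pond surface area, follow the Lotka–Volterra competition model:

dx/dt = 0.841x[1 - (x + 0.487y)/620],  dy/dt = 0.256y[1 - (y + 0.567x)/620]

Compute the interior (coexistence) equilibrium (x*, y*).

x* ≈ 439, y* ≈ 371

Setting both brackets to zero gives the nullclines x + 0.487y = 620 and 0.567x + y = 620.
Substituting y = 620 - 0.567x into the first: x(1 - 0.487·0.567) = 620 - 0.487·620.
So x* = 318/0.724 = 439, and then y* = 620 - 0.567·439 = 371.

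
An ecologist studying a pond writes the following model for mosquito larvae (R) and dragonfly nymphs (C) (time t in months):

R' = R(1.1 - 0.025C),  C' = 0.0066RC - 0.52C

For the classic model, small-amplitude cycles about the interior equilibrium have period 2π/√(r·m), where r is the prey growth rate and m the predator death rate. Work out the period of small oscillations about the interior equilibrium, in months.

Here r = 1.1 and m = 0.52, so r·m = 0.572.
ω = √0.572 = 0.756 per month, hence T = 2π/ω ≈ 8.31 months.

T ≈ 8.31 months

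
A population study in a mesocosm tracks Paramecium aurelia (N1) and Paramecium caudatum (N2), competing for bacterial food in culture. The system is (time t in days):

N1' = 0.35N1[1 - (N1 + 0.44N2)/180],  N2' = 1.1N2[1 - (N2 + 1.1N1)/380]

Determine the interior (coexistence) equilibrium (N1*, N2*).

N1* ≈ 24.8, N2* ≈ 353

Setting both brackets to zero gives the nullclines N1 + 0.44N2 = 180 and 1.1N1 + N2 = 380.
Substituting N2 = 380 - 1.1N1 into the first: N1(1 - 0.44·1.1) = 180 - 0.44·380.
So N1* = 12.8/0.516 = 24.8, and then N2* = 380 - 1.1·24.8 = 353.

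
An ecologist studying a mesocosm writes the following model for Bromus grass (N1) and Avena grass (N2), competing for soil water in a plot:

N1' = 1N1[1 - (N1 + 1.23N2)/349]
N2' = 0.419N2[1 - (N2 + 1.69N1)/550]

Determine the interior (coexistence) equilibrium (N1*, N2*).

N1* ≈ 304, N2* ≈ 36.9

Setting both brackets to zero gives the nullclines N1 + 1.23N2 = 349 and 1.69N1 + N2 = 550.
Substituting N2 = 550 - 1.69N1 into the first: N1(1 - 1.23·1.69) = 349 - 1.23·550.
So N1* = -328/-1.08 = 304, and then N2* = 550 - 1.69·304 = 36.9.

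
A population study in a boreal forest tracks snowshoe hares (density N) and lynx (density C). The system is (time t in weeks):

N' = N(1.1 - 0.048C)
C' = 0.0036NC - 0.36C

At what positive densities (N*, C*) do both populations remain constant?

Set dC/dt = 0 with C > 0: 0.0036N - 0.36 = 0, so N* = 0.36/0.0036 = 100.
Set dN/dt = 0 with N > 0: 1.1 - 0.048C = 0, so C* = 1.1/0.048 = 22.9.

N* ≈ 100, C* ≈ 22.9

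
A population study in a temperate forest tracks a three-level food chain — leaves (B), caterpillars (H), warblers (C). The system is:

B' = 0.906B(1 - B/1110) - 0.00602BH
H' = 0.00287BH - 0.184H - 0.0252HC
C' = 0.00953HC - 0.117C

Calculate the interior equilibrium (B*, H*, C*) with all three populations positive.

From dC/dt = 0: 0.00953H* = 0.117, so H* = 12.3.
From dB/dt = 0: 0.906(1 - B*/1110) = 0.00602·12.3, giving B* = 1110·(1 - 0.0816) = 1020.
From dH/dt = 0: 0.00287·1020 - 0.184 = 0.0252C*, so C* = 2.74/0.0252 = 109.

B* ≈ 1020, H* ≈ 12.3, C* ≈ 109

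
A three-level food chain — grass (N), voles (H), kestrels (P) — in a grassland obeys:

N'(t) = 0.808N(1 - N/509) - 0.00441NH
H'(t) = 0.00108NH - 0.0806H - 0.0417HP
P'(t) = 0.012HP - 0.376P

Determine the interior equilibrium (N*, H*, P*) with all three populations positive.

From dP/dt = 0: 0.012H* = 0.376, so H* = 31.3.
From dN/dt = 0: 0.808(1 - N*/509) = 0.00441·31.3, giving N* = 509·(1 - 0.171) = 422.
From dH/dt = 0: 0.00108·422 - 0.0806 = 0.0417P*, so P* = 0.375/0.0417 = 9.

N* ≈ 422, H* ≈ 31.3, P* ≈ 9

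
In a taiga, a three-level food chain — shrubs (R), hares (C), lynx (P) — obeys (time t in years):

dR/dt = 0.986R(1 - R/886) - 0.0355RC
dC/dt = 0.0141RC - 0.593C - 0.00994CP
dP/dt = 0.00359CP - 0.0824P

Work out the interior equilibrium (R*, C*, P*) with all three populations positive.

R* ≈ 154, C* ≈ 23, P* ≈ 159

From dP/dt = 0: 0.00359C* = 0.0824, so C* = 23.
From dR/dt = 0: 0.986(1 - R*/886) = 0.0355·23, giving R* = 886·(1 - 0.826) = 154.
From dC/dt = 0: 0.0141·154 - 0.593 = 0.00994P*, so P* = 1.58/0.00994 = 159.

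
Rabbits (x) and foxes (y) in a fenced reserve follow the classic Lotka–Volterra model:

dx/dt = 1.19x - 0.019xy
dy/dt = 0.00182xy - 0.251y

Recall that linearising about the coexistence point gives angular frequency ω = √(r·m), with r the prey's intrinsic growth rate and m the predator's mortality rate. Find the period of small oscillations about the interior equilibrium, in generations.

Here r = 1.19 and m = 0.251, so r·m = 0.299.
ω = √0.299 = 0.547 per generation, hence T = 2π/ω ≈ 11.5 generations.

T ≈ 11.5 generations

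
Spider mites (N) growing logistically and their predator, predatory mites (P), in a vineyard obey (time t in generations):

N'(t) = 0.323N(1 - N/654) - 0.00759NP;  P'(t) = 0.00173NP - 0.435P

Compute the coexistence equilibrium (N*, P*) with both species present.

N* ≈ 251, P* ≈ 26.2

From dP/dt = 0 with P > 0: 0.00173N* = 0.435, so N* = 251.
Substitute into dN/dt = 0: 0.323(1 - 251/654) = 0.00759P*.
The bracket is 0.616, giving P* = 0.199/0.00759 = 26.2.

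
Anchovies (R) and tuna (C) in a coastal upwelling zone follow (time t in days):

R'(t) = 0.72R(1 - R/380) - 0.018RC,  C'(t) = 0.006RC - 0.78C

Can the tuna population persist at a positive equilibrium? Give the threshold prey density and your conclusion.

The predator equation gives dC/dt > 0 only when R > 0.78/0.006 = 130.
Without the predator, R → K = 380. Since 380 > 130, the predator can invade and persist.

Threshold R = 130; K > 130, so yes, the predator persists.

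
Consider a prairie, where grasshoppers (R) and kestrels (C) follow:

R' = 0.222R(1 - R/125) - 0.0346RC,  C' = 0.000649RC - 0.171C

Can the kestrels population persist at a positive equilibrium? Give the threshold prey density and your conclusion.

Threshold R = 263; K < 263, so no, the predator goes extinct.

The predator equation gives dC/dt > 0 only when R > 0.171/0.000649 = 263.
Without the predator, R → K = 125. Since 125 < 263, the predator cannot invade.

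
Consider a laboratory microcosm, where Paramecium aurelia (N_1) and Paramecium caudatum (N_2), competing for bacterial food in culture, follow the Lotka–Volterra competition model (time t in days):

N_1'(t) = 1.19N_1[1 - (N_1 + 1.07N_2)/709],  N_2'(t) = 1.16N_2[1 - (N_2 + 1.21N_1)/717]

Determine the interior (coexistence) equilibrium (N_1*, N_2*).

Setting both brackets to zero gives the nullclines N_1 + 1.07N_2 = 709 and 1.21N_1 + N_2 = 717.
Substituting N_2 = 717 - 1.21N_1 into the first: N_1(1 - 1.07·1.21) = 709 - 1.07·717.
So N_1* = -58.2/-0.295 = 197, and then N_2* = 717 - 1.21·197 = 478.

N_1* ≈ 197, N_2* ≈ 478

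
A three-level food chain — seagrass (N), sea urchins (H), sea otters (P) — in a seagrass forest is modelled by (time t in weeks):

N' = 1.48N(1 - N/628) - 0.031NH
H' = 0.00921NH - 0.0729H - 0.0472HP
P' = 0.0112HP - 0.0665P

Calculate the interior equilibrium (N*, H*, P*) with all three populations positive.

N* ≈ 550, H* ≈ 5.94, P* ≈ 106

From dP/dt = 0: 0.0112H* = 0.0665, so H* = 5.94.
From dN/dt = 0: 1.48(1 - N*/628) = 0.031·5.94, giving N* = 628·(1 - 0.124) = 550.
From dH/dt = 0: 0.00921·550 - 0.0729 = 0.0472P*, so P* = 4.99/0.0472 = 106.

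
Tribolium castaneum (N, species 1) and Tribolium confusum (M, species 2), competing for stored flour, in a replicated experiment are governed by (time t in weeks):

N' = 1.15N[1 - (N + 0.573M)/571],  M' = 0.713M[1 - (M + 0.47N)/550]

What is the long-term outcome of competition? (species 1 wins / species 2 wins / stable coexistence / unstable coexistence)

stable coexistence

Compare the nullcline intercepts: K1/α12 = 571/0.573 = 997 > K2 = 550; K2/α21 = 550/0.47 = 1170 > K1 = 571.
Since both inequalities hold, each species can invade when rare, so the interior equilibrium is stable.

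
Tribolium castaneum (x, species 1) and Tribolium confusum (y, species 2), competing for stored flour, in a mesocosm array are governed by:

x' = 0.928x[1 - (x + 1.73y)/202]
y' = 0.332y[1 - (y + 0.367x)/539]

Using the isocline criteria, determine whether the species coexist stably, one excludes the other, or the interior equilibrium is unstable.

species 2 excludes species 1

Compare the nullcline intercepts: K1/α12 = 202/1.73 = 117 < K2 = 539; K2/α21 = 539/0.367 = 1470 > K1 = 202.
Since the inequalities point opposite ways, species 2 can invade but species 1 cannot.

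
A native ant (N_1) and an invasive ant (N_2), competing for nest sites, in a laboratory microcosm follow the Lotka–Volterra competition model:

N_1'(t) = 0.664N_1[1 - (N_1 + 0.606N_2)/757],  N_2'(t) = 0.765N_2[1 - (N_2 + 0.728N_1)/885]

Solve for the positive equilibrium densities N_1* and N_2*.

Setting both brackets to zero gives the nullclines N_1 + 0.606N_2 = 757 and 0.728N_1 + N_2 = 885.
Substituting N_2 = 885 - 0.728N_1 into the first: N_1(1 - 0.606·0.728) = 757 - 0.606·885.
So N_1* = 221/0.559 = 395, and then N_2* = 885 - 0.728·395 = 598.

N_1* ≈ 395, N_2* ≈ 598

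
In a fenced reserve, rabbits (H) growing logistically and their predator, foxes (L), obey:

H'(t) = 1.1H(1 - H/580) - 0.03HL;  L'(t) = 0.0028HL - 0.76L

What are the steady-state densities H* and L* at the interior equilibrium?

From dL/dt = 0 with L > 0: 0.0028H* = 0.76, so H* = 271.
Substitute into dH/dt = 0: 1.1(1 - 271/580) = 0.03L*.
The bracket is 0.532, giving L* = 0.585/0.03 = 19.5.

H* ≈ 271, L* ≈ 19.5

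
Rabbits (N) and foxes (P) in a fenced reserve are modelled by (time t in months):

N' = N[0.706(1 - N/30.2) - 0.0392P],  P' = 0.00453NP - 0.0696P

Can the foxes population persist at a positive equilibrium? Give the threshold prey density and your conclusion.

Threshold N = 15.4; K > 15.4, so yes, the predator persists.

The predator equation gives dP/dt > 0 only when N > 0.0696/0.00453 = 15.4.
Without the predator, N → K = 30.2. Since 30.2 > 15.4, the predator can invade and persist.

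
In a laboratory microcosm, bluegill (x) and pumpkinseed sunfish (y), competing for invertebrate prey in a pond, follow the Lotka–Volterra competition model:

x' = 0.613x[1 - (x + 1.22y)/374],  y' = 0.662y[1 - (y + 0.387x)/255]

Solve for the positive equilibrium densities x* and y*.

x* ≈ 119, y* ≈ 209

Setting both brackets to zero gives the nullclines x + 1.22y = 374 and 0.387x + y = 255.
Substituting y = 255 - 0.387x into the first: x(1 - 1.22·0.387) = 374 - 1.22·255.
So x* = 62.9/0.528 = 119, and then y* = 255 - 0.387·119 = 209.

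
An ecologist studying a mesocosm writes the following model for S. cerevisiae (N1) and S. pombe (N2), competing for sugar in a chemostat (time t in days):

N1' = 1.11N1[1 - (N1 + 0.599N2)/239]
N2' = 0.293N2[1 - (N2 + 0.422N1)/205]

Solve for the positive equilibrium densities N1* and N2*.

Setting both brackets to zero gives the nullclines N1 + 0.599N2 = 239 and 0.422N1 + N2 = 205.
Substituting N2 = 205 - 0.422N1 into the first: N1(1 - 0.599·0.422) = 239 - 0.599·205.
So N1* = 116/0.747 = 156, and then N2* = 205 - 0.422·156 = 139.

N1* ≈ 156, N2* ≈ 139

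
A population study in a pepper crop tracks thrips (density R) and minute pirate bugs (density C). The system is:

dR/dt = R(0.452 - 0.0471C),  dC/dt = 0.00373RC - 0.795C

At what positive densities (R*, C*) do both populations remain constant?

R* ≈ 213, C* ≈ 9.6

Set dC/dt = 0 with C > 0: 0.00373R - 0.795 = 0, so R* = 0.795/0.00373 = 213.
Set dR/dt = 0 with R > 0: 0.452 - 0.0471C = 0, so C* = 0.452/0.0471 = 9.6.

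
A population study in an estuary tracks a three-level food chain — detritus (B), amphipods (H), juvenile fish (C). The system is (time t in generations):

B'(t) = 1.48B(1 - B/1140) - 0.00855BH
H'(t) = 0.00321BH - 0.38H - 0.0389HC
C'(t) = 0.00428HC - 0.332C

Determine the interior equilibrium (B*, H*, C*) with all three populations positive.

B* ≈ 629, H* ≈ 77.6, C* ≈ 42.1

From dC/dt = 0: 0.00428H* = 0.332, so H* = 77.6.
From dB/dt = 0: 1.48(1 - B*/1140) = 0.00855·77.6, giving B* = 1140·(1 - 0.448) = 629.
From dH/dt = 0: 0.00321·629 - 0.38 = 0.0389C*, so C* = 1.64/0.0389 = 42.1.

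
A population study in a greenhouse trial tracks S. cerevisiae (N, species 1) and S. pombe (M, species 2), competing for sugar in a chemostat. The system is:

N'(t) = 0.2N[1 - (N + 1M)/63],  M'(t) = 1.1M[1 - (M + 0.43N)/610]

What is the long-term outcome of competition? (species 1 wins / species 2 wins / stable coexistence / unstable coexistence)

Compare the nullcline intercepts: K1/α12 = 63/1 = 63 < K2 = 610; K2/α21 = 610/0.43 = 1420 > K1 = 63.
Since the inequalities point opposite ways, species 2 can invade but species 1 cannot.

species 2 excludes species 1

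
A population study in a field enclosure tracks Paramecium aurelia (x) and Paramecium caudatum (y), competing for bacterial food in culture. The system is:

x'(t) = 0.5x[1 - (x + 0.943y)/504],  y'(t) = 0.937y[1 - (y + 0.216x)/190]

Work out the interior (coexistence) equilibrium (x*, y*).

Setting both brackets to zero gives the nullclines x + 0.943y = 504 and 0.216x + y = 190.
Substituting y = 190 - 0.216x into the first: x(1 - 0.943·0.216) = 504 - 0.943·190.
So x* = 325/0.796 = 408, and then y* = 190 - 0.216·408 = 102.

x* ≈ 408, y* ≈ 102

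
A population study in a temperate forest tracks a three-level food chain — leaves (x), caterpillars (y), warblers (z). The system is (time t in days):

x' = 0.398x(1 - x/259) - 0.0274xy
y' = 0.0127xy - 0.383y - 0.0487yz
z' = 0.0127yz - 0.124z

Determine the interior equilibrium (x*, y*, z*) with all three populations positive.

From dz/dt = 0: 0.0127y* = 0.124, so y* = 9.76.
From dx/dt = 0: 0.398(1 - x*/259) = 0.0274·9.76, giving x* = 259·(1 - 0.672) = 84.9.
From dy/dt = 0: 0.0127·84.9 - 0.383 = 0.0487z*, so z* = 0.695/0.0487 = 14.3.

x* ≈ 84.9, y* ≈ 9.76, z* ≈ 14.3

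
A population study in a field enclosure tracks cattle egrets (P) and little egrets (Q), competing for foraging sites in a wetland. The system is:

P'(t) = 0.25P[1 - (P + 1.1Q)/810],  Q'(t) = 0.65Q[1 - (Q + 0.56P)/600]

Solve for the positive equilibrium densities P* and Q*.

P* ≈ 391, Q* ≈ 381

Setting both brackets to zero gives the nullclines P + 1.1Q = 810 and 0.56P + Q = 600.
Substituting Q = 600 - 0.56P into the first: P(1 - 1.1·0.56) = 810 - 1.1·600.
So P* = 150/0.384 = 391, and then Q* = 600 - 0.56·391 = 381.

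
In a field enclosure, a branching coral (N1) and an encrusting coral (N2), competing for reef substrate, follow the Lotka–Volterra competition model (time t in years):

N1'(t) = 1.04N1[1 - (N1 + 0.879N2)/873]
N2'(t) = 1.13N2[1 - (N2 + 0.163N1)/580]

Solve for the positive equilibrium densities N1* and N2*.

Setting both brackets to zero gives the nullclines N1 + 0.879N2 = 873 and 0.163N1 + N2 = 580.
Substituting N2 = 580 - 0.163N1 into the first: N1(1 - 0.879·0.163) = 873 - 0.879·580.
So N1* = 363/0.857 = 424, and then N2* = 580 - 0.163·424 = 511.

N1* ≈ 424, N2* ≈ 511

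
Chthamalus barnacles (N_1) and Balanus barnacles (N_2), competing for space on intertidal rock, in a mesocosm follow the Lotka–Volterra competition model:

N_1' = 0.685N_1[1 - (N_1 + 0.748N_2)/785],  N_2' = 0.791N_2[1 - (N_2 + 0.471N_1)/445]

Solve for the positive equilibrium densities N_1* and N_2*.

Setting both brackets to zero gives the nullclines N_1 + 0.748N_2 = 785 and 0.471N_1 + N_2 = 445.
Substituting N_2 = 445 - 0.471N_1 into the first: N_1(1 - 0.748·0.471) = 785 - 0.748·445.
So N_1* = 452/0.648 = 698, and then N_2* = 445 - 0.471·698 = 116.

N_1* ≈ 698, N_2* ≈ 116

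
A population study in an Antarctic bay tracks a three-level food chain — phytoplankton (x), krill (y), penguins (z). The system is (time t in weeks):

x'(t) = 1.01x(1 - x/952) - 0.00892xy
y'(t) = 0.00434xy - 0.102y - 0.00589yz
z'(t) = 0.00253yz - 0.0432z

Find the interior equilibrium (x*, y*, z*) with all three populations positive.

x* ≈ 808, y* ≈ 17.1, z* ≈ 578

From dz/dt = 0: 0.00253y* = 0.0432, so y* = 17.1.
From dx/dt = 0: 1.01(1 - x*/952) = 0.00892·17.1, giving x* = 952·(1 - 0.151) = 808.
From dy/dt = 0: 0.00434·808 - 0.102 = 0.00589z*, so z* = 3.41/0.00589 = 578.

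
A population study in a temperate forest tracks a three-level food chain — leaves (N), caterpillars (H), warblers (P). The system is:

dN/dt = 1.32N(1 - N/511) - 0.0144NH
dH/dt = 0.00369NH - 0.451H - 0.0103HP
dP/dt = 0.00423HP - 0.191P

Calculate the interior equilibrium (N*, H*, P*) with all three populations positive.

From dP/dt = 0: 0.00423H* = 0.191, so H* = 45.2.
From dN/dt = 0: 1.32(1 - N*/511) = 0.0144·45.2, giving N* = 511·(1 - 0.493) = 259.
From dH/dt = 0: 0.00369·259 - 0.451 = 0.0103P*, so P* = 0.506/0.0103 = 49.1.

N* ≈ 259, H* ≈ 45.2, P* ≈ 49.1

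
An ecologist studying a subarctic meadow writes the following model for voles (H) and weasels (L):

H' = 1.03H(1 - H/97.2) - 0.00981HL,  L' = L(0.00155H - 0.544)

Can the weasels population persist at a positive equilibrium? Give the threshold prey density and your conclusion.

The predator equation gives dL/dt > 0 only when H > 0.544/0.00155 = 351.
Without the predator, H → K = 97.2. Since 97.2 < 351, the predator cannot invade.

Threshold H = 351; K < 351, so no, the predator goes extinct.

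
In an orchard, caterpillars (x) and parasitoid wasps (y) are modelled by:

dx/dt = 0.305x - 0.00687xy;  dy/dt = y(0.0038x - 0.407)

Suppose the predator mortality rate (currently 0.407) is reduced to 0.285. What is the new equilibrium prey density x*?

At the interior fixed point, setting dy/dt = 0 with y > 0 fixes x* = (predator death rate)/(xy coefficient) — independent of the other coefficients.
With the change, x* = 0.285/0.0038 = 75; it falls from 107.

x* ≈ 75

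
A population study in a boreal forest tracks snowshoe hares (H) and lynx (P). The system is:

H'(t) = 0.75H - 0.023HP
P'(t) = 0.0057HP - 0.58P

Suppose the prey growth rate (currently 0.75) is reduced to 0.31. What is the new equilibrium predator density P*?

At the interior fixed point, setting dH/dt = 0 with H > 0 fixes P* = (prey growth rate)/(HP coefficient) — independent of the other coefficients.
With the change, P* = 0.31/0.023 = 13.5; it falls from 32.6.

P* ≈ 13.5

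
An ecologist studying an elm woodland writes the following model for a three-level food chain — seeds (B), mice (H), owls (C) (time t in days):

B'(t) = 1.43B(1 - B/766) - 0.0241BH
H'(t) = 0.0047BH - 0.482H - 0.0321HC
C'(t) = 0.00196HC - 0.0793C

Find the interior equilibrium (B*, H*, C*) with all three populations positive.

From dC/dt = 0: 0.00196H* = 0.0793, so H* = 40.5.
From dB/dt = 0: 1.43(1 - B*/766) = 0.0241·40.5, giving B* = 766·(1 - 0.682) = 244.
From dH/dt = 0: 0.0047·244 - 0.482 = 0.0321C*, so C* = 0.663/0.0321 = 20.7.

B* ≈ 244, H* ≈ 40.5, C* ≈ 20.7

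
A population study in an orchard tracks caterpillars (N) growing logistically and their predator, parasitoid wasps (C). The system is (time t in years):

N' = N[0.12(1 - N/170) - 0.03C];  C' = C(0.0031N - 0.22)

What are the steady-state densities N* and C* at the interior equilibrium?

From dC/dt = 0 with C > 0: 0.0031N* = 0.22, so N* = 71.
Substitute into dN/dt = 0: 0.12(1 - 71/170) = 0.03C*.
The bracket is 0.583, giving C* = 0.0699/0.03 = 2.33.

N* ≈ 71, C* ≈ 2.33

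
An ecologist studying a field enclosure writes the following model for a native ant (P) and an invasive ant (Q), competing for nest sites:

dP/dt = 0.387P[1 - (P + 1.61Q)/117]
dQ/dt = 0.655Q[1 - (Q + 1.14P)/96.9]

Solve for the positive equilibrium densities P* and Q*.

Setting both brackets to zero gives the nullclines P + 1.61Q = 117 and 1.14P + Q = 96.9.
Substituting Q = 96.9 - 1.14P into the first: P(1 - 1.61·1.14) = 117 - 1.61·96.9.
So P* = -39/-0.835 = 46.7, and then Q* = 96.9 - 1.14·46.7 = 43.7.

P* ≈ 46.7, Q* ≈ 43.7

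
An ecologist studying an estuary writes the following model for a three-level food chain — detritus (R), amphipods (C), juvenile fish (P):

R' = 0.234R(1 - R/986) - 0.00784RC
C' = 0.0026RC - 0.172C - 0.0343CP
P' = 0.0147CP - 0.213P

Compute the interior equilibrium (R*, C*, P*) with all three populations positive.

R* ≈ 507, C* ≈ 14.5, P* ≈ 33.4

From dP/dt = 0: 0.0147C* = 0.213, so C* = 14.5.
From dR/dt = 0: 0.234(1 - R*/986) = 0.00784·14.5, giving R* = 986·(1 - 0.485) = 507.
From dC/dt = 0: 0.0026·507 - 0.172 = 0.0343P*, so P* = 1.15/0.0343 = 33.4.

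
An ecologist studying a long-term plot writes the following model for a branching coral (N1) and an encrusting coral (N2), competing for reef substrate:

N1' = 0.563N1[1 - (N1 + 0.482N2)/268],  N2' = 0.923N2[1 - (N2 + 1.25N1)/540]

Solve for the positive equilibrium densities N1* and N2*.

Setting both brackets to zero gives the nullclines N1 + 0.482N2 = 268 and 1.25N1 + N2 = 540.
Substituting N2 = 540 - 1.25N1 into the first: N1(1 - 0.482·1.25) = 268 - 0.482·540.
So N1* = 7.72/0.397 = 19.4, and then N2* = 540 - 1.25·19.4 = 516.

N1* ≈ 19.4, N2* ≈ 516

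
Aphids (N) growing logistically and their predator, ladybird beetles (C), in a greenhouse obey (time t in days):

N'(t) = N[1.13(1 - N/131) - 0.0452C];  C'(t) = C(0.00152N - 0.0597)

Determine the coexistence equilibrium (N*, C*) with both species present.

From dC/dt = 0 with C > 0: 0.00152N* = 0.0597, so N* = 39.3.
Substitute into dN/dt = 0: 1.13(1 - 39.3/131) = 0.0452C*.
The bracket is 0.7, giving C* = 0.791/0.0452 = 17.5.

N* ≈ 39.3, C* ≈ 17.5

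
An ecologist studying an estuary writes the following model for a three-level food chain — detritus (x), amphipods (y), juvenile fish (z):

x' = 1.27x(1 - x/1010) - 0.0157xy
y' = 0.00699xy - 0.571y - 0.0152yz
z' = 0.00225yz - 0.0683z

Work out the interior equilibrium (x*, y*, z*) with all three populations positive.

From dz/dt = 0: 0.00225y* = 0.0683, so y* = 30.4.
From dx/dt = 0: 1.27(1 - x*/1010) = 0.0157·30.4, giving x* = 1010·(1 - 0.375) = 631.
From dy/dt = 0: 0.00699·631 - 0.571 = 0.0152z*, so z* = 3.84/0.0152 = 253.

x* ≈ 631, y* ≈ 30.4, z* ≈ 253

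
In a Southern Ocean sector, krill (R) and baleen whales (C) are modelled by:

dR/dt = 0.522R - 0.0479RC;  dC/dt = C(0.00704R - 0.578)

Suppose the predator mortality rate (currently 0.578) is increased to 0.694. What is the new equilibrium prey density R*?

At the interior fixed point, setting dC/dt = 0 with C > 0 fixes R* = (predator death rate)/(RC coefficient) — independent of the other coefficients.
With the change, R* = 0.694/0.00704 = 98.6; it rises from 82.1.

R* ≈ 98.6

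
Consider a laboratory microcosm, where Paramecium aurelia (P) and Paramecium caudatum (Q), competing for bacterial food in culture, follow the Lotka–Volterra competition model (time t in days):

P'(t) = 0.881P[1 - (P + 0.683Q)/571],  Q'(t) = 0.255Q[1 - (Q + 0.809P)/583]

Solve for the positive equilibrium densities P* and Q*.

Setting both brackets to zero gives the nullclines P + 0.683Q = 571 and 0.809P + Q = 583.
Substituting Q = 583 - 0.809P into the first: P(1 - 0.683·0.809) = 571 - 0.683·583.
So P* = 173/0.447 = 386, and then Q* = 583 - 0.809·386 = 271.

P* ≈ 386, Q* ≈ 271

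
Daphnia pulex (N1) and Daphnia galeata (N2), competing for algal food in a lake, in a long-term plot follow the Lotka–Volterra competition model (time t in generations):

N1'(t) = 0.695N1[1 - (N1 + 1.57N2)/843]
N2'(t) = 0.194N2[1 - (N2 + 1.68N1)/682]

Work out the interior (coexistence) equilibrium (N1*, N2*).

N1* ≈ 139, N2* ≈ 448

Setting both brackets to zero gives the nullclines N1 + 1.57N2 = 843 and 1.68N1 + N2 = 682.
Substituting N2 = 682 - 1.68N1 into the first: N1(1 - 1.57·1.68) = 843 - 1.57·682.
So N1* = -228/-1.64 = 139, and then N2* = 682 - 1.68·139 = 448.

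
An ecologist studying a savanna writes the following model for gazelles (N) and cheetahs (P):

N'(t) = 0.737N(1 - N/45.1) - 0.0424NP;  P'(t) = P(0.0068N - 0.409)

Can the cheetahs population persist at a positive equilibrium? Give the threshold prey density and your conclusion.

The predator equation gives dP/dt > 0 only when N > 0.409/0.0068 = 60.1.
Without the predator, N → K = 45.1. Since 45.1 < 60.1, the predator cannot invade.

Threshold N = 60.1; K < 60.1, so no, the predator goes extinct.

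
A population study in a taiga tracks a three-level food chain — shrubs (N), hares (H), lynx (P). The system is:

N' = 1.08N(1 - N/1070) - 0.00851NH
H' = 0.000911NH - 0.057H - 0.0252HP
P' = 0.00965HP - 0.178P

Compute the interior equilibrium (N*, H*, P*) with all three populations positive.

N* ≈ 914, H* ≈ 18.4, P* ≈ 30.8

From dP/dt = 0: 0.00965H* = 0.178, so H* = 18.4.
From dN/dt = 0: 1.08(1 - N*/1070) = 0.00851·18.4, giving N* = 1070·(1 - 0.145) = 914.
From dH/dt = 0: 0.000911·914 - 0.057 = 0.0252P*, so P* = 0.776/0.0252 = 30.8.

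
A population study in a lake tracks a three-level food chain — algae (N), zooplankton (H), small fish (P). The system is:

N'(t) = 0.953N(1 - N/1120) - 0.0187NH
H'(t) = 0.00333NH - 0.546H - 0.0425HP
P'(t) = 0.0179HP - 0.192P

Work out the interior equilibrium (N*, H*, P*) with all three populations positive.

N* ≈ 884, H* ≈ 10.7, P* ≈ 56.4

From dP/dt = 0: 0.0179H* = 0.192, so H* = 10.7.
From dN/dt = 0: 0.953(1 - N*/1120) = 0.0187·10.7, giving N* = 1120·(1 - 0.21) = 884.
From dH/dt = 0: 0.00333·884 - 0.546 = 0.0425P*, so P* = 2.4/0.0425 = 56.4.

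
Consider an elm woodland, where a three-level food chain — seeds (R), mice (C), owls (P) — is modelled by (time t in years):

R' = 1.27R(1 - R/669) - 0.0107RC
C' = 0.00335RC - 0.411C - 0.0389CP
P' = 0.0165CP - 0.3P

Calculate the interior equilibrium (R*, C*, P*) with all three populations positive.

From dP/dt = 0: 0.0165C* = 0.3, so C* = 18.2.
From dR/dt = 0: 1.27(1 - R*/669) = 0.0107·18.2, giving R* = 669·(1 - 0.153) = 567.
From dC/dt = 0: 0.00335·567 - 0.411 = 0.0389P*, so P* = 1.49/0.0389 = 38.2.

R* ≈ 567, C* ≈ 18.2, P* ≈ 38.2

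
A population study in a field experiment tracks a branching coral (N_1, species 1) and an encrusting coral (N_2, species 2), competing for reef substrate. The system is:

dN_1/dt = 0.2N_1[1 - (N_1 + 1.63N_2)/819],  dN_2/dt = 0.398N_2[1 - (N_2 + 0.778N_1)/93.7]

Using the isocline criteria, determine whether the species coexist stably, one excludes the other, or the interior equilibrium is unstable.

species 1 excludes species 2

Compare the nullcline intercepts: K1/α12 = 819/1.63 = 502 > K2 = 93.7; K2/α21 = 93.7/0.778 = 120 < K1 = 819.
Since the inequalities point opposite ways, species 1 can invade but species 2 cannot.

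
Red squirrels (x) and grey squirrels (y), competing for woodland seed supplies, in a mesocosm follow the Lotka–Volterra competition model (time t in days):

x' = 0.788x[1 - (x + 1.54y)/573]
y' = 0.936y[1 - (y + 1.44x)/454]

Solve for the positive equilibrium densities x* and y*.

x* ≈ 104, y* ≈ 305

Setting both brackets to zero gives the nullclines x + 1.54y = 573 and 1.44x + y = 454.
Substituting y = 454 - 1.44x into the first: x(1 - 1.54·1.44) = 573 - 1.54·454.
So x* = -126/-1.22 = 104, and then y* = 454 - 1.44·104 = 305.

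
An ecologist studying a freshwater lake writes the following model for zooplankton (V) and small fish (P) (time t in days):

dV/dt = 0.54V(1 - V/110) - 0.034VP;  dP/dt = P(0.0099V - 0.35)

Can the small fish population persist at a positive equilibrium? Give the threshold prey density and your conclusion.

The predator equation gives dP/dt > 0 only when V > 0.35/0.0099 = 35.4.
Without the predator, V → K = 110. Since 110 > 35.4, the predator can invade and persist.

Threshold V = 35.4; K > 35.4, so yes, the predator persists.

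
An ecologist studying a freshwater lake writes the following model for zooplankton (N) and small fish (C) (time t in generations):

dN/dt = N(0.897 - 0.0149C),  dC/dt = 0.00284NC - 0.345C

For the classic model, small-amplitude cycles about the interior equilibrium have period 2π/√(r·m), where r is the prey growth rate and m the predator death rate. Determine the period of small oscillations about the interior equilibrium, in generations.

Here r = 0.897 and m = 0.345, so r·m = 0.309.
ω = √0.309 = 0.556 per generation, hence T = 2π/ω ≈ 11.3 generations.

T ≈ 11.3 generations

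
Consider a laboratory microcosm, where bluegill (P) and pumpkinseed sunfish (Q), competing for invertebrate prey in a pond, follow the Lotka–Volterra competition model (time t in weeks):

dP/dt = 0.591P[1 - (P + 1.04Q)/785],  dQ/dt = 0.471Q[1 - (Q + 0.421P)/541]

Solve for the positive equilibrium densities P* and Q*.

P* ≈ 396, Q* ≈ 374

Setting both brackets to zero gives the nullclines P + 1.04Q = 785 and 0.421P + Q = 541.
Substituting Q = 541 - 0.421P into the first: P(1 - 1.04·0.421) = 785 - 1.04·541.
So P* = 222/0.562 = 396, and then Q* = 541 - 0.421·396 = 374.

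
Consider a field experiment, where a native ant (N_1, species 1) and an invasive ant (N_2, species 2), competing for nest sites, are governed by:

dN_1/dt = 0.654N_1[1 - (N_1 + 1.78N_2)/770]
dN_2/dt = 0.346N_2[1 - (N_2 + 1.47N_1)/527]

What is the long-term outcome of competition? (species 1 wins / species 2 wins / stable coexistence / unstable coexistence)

Compare the nullcline intercepts: K1/α12 = 770/1.78 = 433 < K2 = 527; K2/α21 = 527/1.47 = 359 < K1 = 770.
Since both are reversed, neither can invade when rare; the interior point is a saddle.

unstable coexistence (outcome depends on initial conditions)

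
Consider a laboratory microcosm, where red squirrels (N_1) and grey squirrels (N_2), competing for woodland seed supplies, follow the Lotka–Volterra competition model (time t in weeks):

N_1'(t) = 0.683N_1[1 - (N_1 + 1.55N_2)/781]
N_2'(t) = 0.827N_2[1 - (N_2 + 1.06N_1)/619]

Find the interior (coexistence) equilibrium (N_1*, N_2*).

N_1* ≈ 278, N_2* ≈ 325

Setting both brackets to zero gives the nullclines N_1 + 1.55N_2 = 781 and 1.06N_1 + N_2 = 619.
Substituting N_2 = 619 - 1.06N_1 into the first: N_1(1 - 1.55·1.06) = 781 - 1.55·619.
So N_1* = -178/-0.643 = 278, and then N_2* = 619 - 1.06·278 = 325.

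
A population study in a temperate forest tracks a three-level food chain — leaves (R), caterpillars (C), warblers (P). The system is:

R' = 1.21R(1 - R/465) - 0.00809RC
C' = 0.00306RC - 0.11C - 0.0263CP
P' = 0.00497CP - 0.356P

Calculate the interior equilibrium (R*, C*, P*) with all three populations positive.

From dP/dt = 0: 0.00497C* = 0.356, so C* = 71.6.
From dR/dt = 0: 1.21(1 - R*/465) = 0.00809·71.6, giving R* = 465·(1 - 0.479) = 242.
From dC/dt = 0: 0.00306·242 - 0.11 = 0.0263P*, so P* = 0.631/0.0263 = 24.

R* ≈ 242, C* ≈ 71.6, P* ≈ 24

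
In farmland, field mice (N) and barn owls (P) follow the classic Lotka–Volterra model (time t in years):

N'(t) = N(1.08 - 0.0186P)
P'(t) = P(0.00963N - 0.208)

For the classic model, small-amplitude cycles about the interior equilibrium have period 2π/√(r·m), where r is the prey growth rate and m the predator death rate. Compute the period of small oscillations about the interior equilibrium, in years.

Here r = 1.08 and m = 0.208, so r·m = 0.225.
ω = √0.225 = 0.474 per year, hence T = 2π/ω ≈ 13.3 years.

T ≈ 13.3 years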